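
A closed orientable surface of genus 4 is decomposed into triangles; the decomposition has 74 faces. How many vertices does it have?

χ = 2 − 2·4 = -6, and every face is a triangle so 3F = 2E.
E = 3·74/2 = 111. Then V = -6 + E − F = -6 + 111 − 74 = 31.

31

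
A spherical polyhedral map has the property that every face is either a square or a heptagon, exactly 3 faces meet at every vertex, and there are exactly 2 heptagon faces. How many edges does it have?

21

Let x be the number of squares; then F = 2 + x.
Edge–face incidences: 2E = 7·2 + 4·x = 14 + 4x.
Every vertex has degree 3, so 3V = 2E.
Euler: V − E + F = 2 ⇒ (2E)/3 − E + (2 + x) = 2.
Multiply by 6: 2·(2E) − 3·(2E) + 6·(2 + x) = 12, i.e. 12 + 6x − (14 + 4x) = 12.
Collecting terms: 2x − 2 = 12, so 2x = 14, so x = 7.
Then 2E = 14 + 4·7 = 42, so E = 21, V = 2E/3 = 14, F = 2 + 7 = 9.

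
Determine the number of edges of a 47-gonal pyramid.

A pyramid on an n-gon base has one n-gon and n triangles: V = 47 + 1 = 48, E = 2·47 = 94, F = 47 + 1 = 48.

94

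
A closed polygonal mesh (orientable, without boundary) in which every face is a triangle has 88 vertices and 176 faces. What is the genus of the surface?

1

Every face is a triangle, so 2E = 3·176 = 528, giving E = 264.
χ = V − E + F = 88 − 264 + 176 = 0.
For a closed orientable surface χ = 2 − 2g, so g = (2 − (0))/2 = 1.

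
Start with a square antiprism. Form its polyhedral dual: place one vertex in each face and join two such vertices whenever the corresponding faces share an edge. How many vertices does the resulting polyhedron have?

10

The base solid has V = 8, E = 16, F = 10.
The dual swaps V and F and preserves E: V′ = F = 10, E′ = E = 16, F′ = V = 8.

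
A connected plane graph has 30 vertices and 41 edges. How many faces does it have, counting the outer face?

13

Euler's formula for a connected plane graph: V − E + F = 2, so F = 2 − 30 + 41 = 13.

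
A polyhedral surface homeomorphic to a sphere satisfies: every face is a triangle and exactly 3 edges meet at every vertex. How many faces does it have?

4

Each face has 3 edges and each edge borders two faces, so 2E = 3F.
Each vertex has degree 3, so 3V = 2E and hence V = 3F/3.
Euler: V − E + F = 2 ⇒ (3F/3) − (3F/2) + F = 2.
Multiply by 6: (6 − 9 + 6)F = 12, i.e. 3F = 12.
So F = 4, E = 3·4/2 = 6, V = 3·4/3 = 4.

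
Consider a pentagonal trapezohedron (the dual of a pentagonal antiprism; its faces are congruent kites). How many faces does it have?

The n-trapezohedron (dual of the n-antiprism) has V = 2·5 + 2 = 12, E = 4·5 = 20, F = 2·5 = 10.
Check: V − E + F = 12 − 20 + 10 = 2.

10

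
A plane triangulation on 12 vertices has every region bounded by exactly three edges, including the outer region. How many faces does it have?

In a plane triangulation 3F = 2E and V − E + F = 2, so F = 2V − 4 = 2·12 − 4 = 20.

20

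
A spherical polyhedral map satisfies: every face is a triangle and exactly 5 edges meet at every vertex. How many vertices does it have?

12

Each face has 3 edges and each edge borders two faces, so 2E = 3F.
Each vertex has degree 5, so 5V = 2E and hence V = 3F/5.
Euler: V − E + F = 2 ⇒ (3F/5) − (3F/2) + F = 2.
Multiply by 10: (6 − 15 + 10)F = 20, i.e. 1F = 20.
So F = 20, E = 3·20/2 = 30, V = 3·20/5 = 12.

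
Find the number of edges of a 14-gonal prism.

A prism on an n-gon has two n-gon bases and n rectangular sides: V = 2·14 = 28, E = 3·14 = 42, F = 14 + 2 = 16.

42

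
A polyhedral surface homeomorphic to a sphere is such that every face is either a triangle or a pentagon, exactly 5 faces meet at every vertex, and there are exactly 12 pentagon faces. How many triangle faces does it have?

80

Let x be the number of triangles; then F = 12 + x.
Edge–face incidences: 2E = 5·12 + 3·x = 60 + 3x.
Every vertex has degree 5, so 5V = 2E.
Euler: V − E + F = 2 ⇒ (2E)/5 − E + (12 + x) = 2.
Multiply by 10: 2·(2E) − 5·(2E) + 10·(12 + x) = 20, i.e. 120 + 10x − 3·(60 + 3x) = 20.
Collecting terms: x − 60 = 20, so x = 80.
Then 2E = 60 + 3·80 = 300, so E = 150, V = 2E/5 = 60, F = 12 + 80 = 92.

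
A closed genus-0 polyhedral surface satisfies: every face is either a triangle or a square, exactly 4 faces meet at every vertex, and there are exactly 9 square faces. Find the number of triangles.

8

Let x be the number of triangles; then F = 9 + x.
Edge–face incidences: 2E = 4·9 + 3·x = 36 + 3x.
Every vertex has degree 4, so 4V = 2E.
Euler: V − E + F = 2 ⇒ (2E)/4 − E + (9 + x) = 2.
Multiply by 8: 2·(2E) − 4·(2E) + 8·(9 + x) = 16, i.e. 72 + 8x − 2·(36 + 3x) = 16.
Collecting terms: 2x = 16, so x = 8.
Then 2E = 36 + 3·8 = 60, so E = 30, V = 2E/4 = 15, F = 9 + 8 = 17.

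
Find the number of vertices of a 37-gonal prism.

74

A prism on an n-gon has two n-gon bases and n rectangular sides: V = 2·37 = 74, E = 3·37 = 111, F = 37 + 2 = 39.
Check: V − E + F = 74 − 111 + 39 = 2.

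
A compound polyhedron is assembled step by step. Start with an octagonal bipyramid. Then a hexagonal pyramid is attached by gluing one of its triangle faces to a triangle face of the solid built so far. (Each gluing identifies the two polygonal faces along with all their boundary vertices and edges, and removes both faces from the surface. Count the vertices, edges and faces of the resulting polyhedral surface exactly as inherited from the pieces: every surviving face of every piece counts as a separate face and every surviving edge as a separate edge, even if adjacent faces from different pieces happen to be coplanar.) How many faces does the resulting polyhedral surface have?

An octagonal bipyramid: V=10, E=24, F=16.
Attach a hexagonal pyramid (V=7, E=12, F=7) along a 3-gon: merge 3 vertices and 3 edges, delete both glued faces → V=14, E=33, F=21.
Check: V − E + F = 14 − 33 + 21 = 2.

21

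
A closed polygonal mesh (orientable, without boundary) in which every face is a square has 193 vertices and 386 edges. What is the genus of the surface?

1

Every face is a square and each edge borders two faces, so 4F = 2·386, giving F = 193.
χ = V − E + F = 193 − 386 + 193 = 0.
For a closed orientable surface χ = 2 − 2g, so g = (2 − (0))/2 = 1.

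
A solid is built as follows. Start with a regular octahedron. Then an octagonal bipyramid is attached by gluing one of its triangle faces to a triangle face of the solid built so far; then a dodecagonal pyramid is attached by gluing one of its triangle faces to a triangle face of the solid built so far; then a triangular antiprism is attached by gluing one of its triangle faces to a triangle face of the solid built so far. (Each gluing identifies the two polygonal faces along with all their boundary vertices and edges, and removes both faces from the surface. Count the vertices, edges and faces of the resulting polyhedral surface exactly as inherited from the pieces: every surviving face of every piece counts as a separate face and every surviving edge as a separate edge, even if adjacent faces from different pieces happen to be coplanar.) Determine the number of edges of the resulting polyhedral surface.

A regular octahedron: V=6, E=12, F=8.
Attach an octagonal bipyramid (V=10, E=24, F=16) along a 3-gon: merge 3 vertices and 3 edges, delete both glued faces → V=13, E=33, F=22.
Attach a dodecagonal pyramid (V=13, E=24, F=13) along a 3-gon: merge 3 vertices and 3 edges, delete both glued faces → V=23, E=54, F=33.
Attach a triangular antiprism (V=6, E=12, F=8) along a 3-gon: merge 3 vertices and 3 edges, delete both glued faces → V=26, E=63, F=39.
Check: V − E + F = 26 − 63 + 39 = 2.

63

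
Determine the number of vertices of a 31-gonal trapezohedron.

64

The n-trapezohedron (dual of the n-antiprism) has V = 2·31 + 2 = 64, E = 4·31 = 124, F = 2·31 = 62.
Check: V − E + F = 64 − 124 + 62 = 2.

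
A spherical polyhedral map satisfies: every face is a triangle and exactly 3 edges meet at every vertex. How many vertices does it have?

Each face has 3 edges and each edge borders two faces, so 2E = 3F.
Each vertex has degree 3, so 3V = 2E and hence V = 3F/3.
Euler: V − E + F = 2 ⇒ (3F/3) − (3F/2) + F = 2.
Multiply by 6: (6 − 9 + 6)F = 12, i.e. 3F = 12.
So F = 4, E = 3·4/2 = 6, V = 3·4/3 = 4.

4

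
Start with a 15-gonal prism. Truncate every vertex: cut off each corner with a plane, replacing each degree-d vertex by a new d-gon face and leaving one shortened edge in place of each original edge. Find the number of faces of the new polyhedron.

47

The base solid has V = 30, E = 45, F = 17.
Truncation replaces each original edge-end by a new vertex, so V′ = 2E = 90.
Each original edge survives, and each old vertex of degree d contributes d new edges; summing degrees gives Σd = 2E, so E′ = E + 2E = 3E = 135.
Each original face survives and each original vertex becomes one new face: F′ = F + V = 47.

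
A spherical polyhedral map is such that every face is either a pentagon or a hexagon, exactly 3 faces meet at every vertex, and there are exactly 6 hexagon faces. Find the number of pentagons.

12

Let x be the number of pentagons; then F = 6 + x.
Edge–face incidences: 2E = 6·6 + 5·x = 36 + 5x.
Every vertex has degree 3, so 3V = 2E.
Euler: V − E + F = 2 ⇒ (2E)/3 − E + (6 + x) = 2.
Multiply by 6: 2·(2E) − 3·(2E) + 6·(6 + x) = 12, i.e. 36 + 6x − (36 + 5x) = 12.
Collecting terms: x = 12.
Then 2E = 36 + 5·12 = 96, so E = 48, V = 2E/3 = 32, F = 6 + 12 = 18.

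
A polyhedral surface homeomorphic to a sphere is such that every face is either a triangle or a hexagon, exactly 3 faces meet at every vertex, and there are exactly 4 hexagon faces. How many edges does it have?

Let x be the number of triangles; then F = 4 + x.
Edge–face incidences: 2E = 6·4 + 3·x = 24 + 3x.
Every vertex has degree 3, so 3V = 2E.
Euler: V − E + F = 2 ⇒ (2E)/3 − E + (4 + x) = 2.
Multiply by 6: 2·(2E) − 3·(2E) + 6·(4 + x) = 12, i.e. 24 + 6x − (24 + 3x) = 12.
Collecting terms: 3x = 12, so x = 4.
Then 2E = 24 + 3·4 = 36, so E = 18, V = 2E/3 = 12, F = 4 + 4 = 8.

18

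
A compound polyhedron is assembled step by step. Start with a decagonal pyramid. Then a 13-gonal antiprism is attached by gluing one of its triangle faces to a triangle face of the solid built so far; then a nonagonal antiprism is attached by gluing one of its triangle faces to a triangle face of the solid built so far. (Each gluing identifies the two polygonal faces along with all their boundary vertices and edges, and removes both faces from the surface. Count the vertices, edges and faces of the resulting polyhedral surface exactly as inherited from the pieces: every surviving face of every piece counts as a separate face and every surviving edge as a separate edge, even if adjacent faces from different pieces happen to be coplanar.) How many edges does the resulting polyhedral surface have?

102

A decagonal pyramid: V=11, E=20, F=11.
Attach a 13-gonal antiprism (V=26, E=52, F=28) along a 3-gon: merge 3 vertices and 3 edges, delete both glued faces → V=34, E=69, F=37.
Attach a nonagonal antiprism (V=18, E=36, F=20) along a 3-gon: merge 3 vertices and 3 edges, delete both glued faces → V=49, E=102, F=55.
Check: V − E + F = 49 − 102 + 55 = 2.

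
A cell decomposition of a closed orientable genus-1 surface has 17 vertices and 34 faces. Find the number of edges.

For a closed orientable surface of genus 1, χ = 2 − 2·1 = 0.
E = V + F − (0) = 17 + 34 − (0) = 51.

51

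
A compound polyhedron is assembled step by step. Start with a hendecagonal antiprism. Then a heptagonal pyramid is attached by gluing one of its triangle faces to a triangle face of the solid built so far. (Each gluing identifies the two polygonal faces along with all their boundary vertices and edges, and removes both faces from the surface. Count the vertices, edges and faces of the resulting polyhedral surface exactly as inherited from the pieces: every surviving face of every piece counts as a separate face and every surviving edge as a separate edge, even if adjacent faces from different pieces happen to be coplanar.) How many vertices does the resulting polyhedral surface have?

27

A hendecagonal antiprism: V=22, E=44, F=24.
Attach a heptagonal pyramid (V=8, E=14, F=8) along a 3-gon: merge 3 vertices and 3 edges, delete both glued faces → V=27, E=55, F=30.
Check: V − E + F = 27 − 55 + 30 = 2.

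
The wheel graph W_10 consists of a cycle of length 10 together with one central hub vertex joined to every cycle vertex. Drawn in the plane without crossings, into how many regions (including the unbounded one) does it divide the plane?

W_10 has V = 10 + 1 = 11 vertices and E = 2·10 = 20 edges.
By Euler's formula F = 2 − V + E = 2 − 11 + 20 = 11.

11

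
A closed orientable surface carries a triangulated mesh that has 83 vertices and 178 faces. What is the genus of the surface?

4

Every face is a triangle, so 2E = 3·178 = 534, giving E = 267.
χ = V − E + F = 83 − 267 + 178 = -6.
For a closed orientable surface χ = 2 − 2g, so g = (2 − (-6))/2 = 4.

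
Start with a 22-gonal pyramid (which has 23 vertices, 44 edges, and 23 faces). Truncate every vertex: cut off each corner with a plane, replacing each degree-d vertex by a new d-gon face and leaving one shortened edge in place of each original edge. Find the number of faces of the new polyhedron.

Truncation replaces each original edge-end by a new vertex, so V′ = 2E = 88.
Each original edge survives, and each old vertex of degree d contributes d new edges; summing degrees gives Σd = 2E, so E′ = E + 2E = 3E = 132.
Each original face survives and each original vertex becomes one new face: F′ = F + V = 46.

46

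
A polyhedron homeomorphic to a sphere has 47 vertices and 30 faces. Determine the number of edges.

Here V − E + F = 2.
E = V + F − (2) = 47 + 30 − (2) = 75.

75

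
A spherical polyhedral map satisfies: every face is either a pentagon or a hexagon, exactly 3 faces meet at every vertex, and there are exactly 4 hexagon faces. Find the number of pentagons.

12

Let x be the number of pentagons; then F = 4 + x.
Edge–face incidences: 2E = 6·4 + 5·x = 24 + 5x.
Every vertex has degree 3, so 3V = 2E.
Euler: V − E + F = 2 ⇒ (2E)/3 − E + (4 + x) = 2.
Multiply by 6: 2·(2E) − 3·(2E) + 6·(4 + x) = 12, i.e. 24 + 6x − (24 + 5x) = 12.
Collecting terms: x = 12.
Then 2E = 24 + 5·12 = 84, so E = 42, V = 2E/3 = 28, F = 4 + 12 = 16.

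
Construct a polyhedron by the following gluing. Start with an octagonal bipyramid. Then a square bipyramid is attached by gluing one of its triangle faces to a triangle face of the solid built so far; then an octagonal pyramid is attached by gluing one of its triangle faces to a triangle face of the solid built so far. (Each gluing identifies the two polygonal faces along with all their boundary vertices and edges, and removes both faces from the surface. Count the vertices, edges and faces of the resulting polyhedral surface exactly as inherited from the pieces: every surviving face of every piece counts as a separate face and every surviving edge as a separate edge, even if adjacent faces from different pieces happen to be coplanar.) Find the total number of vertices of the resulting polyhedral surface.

19

An octagonal bipyramid: V=10, E=24, F=16.
Attach a square bipyramid (V=6, E=12, F=8) along a 3-gon: merge 3 vertices and 3 edges, delete both glued faces → V=13, E=33, F=22.
Attach an octagonal pyramid (V=9, E=16, F=9) along a 3-gon: merge 3 vertices and 3 edges, delete both glued faces → V=19, E=46, F=29.
Check: V − E + F = 19 − 46 + 29 = 2.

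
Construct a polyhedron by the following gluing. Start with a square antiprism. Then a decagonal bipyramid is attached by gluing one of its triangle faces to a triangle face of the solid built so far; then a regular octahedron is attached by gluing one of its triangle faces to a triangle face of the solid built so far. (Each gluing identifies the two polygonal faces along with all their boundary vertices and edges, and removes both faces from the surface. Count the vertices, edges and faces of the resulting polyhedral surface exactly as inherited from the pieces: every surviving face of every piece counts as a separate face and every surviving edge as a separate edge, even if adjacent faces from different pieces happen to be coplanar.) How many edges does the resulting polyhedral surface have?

52

A square antiprism: V=8, E=16, F=10.
Attach a decagonal bipyramid (V=12, E=30, F=20) along a 3-gon: merge 3 vertices and 3 edges, delete both glued faces → V=17, E=43, F=28.
Attach a regular octahedron (V=6, E=12, F=8) along a 3-gon: merge 3 vertices and 3 edges, delete both glued faces → V=20, E=52, F=34.
Check: V − E + F = 20 − 52 + 34 = 2.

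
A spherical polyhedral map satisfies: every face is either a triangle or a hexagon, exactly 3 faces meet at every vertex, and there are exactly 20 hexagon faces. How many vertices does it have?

Let x be the number of triangles; then F = 20 + x.
Edge–face incidences: 2E = 6·20 + 3·x = 120 + 3x.
Every vertex has degree 3, so 3V = 2E.
Euler: V − E + F = 2 ⇒ (2E)/3 − E + (20 + x) = 2.
Multiply by 6: 2·(2E) − 3·(2E) + 6·(20 + x) = 12, i.e. 120 + 6x − (120 + 3x) = 12.
Collecting terms: 3x = 12, so x = 4.
Then 2E = 120 + 3·4 = 132, so E = 66, V = 2E/3 = 44, F = 20 + 4 = 24.

44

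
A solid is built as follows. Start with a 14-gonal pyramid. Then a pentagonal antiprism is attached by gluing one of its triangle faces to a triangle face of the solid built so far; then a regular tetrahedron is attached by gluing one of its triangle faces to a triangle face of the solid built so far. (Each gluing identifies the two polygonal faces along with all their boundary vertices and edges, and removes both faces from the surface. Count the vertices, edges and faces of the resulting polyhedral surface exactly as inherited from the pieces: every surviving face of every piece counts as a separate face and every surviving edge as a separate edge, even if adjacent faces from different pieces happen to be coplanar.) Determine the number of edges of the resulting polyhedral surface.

48

A 14-gonal pyramid: V=15, E=28, F=15.
Attach a pentagonal antiprism (V=10, E=20, F=12) along a 3-gon: merge 3 vertices and 3 edges, delete both glued faces → V=22, E=45, F=25.
Attach a regular tetrahedron (V=4, E=6, F=4) along a 3-gon: merge 3 vertices and 3 edges, delete both glued faces → V=23, E=48, F=27.
Check: V − E + F = 23 − 48 + 27 = 2.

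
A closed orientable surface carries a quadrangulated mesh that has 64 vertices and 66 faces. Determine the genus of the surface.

2

Every face is a square, so 2E = 4·66 = 264, giving E = 132.
χ = V − E + F = 64 − 132 + 66 = -2.
For a closed orientable surface χ = 2 − 2g, so g = (2 − (-2))/2 = 2.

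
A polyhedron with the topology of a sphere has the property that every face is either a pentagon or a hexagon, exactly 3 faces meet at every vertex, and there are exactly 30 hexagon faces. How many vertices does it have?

80

Let x be the number of pentagons; then F = 30 + x.
Edge–face incidences: 2E = 6·30 + 5·x = 180 + 5x.
Every vertex has degree 3, so 3V = 2E.
Euler: V − E + F = 2 ⇒ (2E)/3 − E + (30 + x) = 2.
Multiply by 6: 2·(2E) − 3·(2E) + 6·(30 + x) = 12, i.e. 180 + 6x − (180 + 5x) = 12.
Collecting terms: x = 12.
Then 2E = 180 + 5·12 = 240, so E = 120, V = 2E/3 = 80, F = 30 + 12 = 42.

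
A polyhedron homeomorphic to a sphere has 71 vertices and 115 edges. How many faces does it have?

Here V − E + F = 2.
F = 2 − V + E = 2 − 71 + 115 = 46.

46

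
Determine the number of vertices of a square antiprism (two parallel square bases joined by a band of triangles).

8

An antiprism on an n-gon has two n-gon caps and 2n triangles: V = 2·4 = 8, E = 4·4 = 16, F = 2·4 + 2 = 10.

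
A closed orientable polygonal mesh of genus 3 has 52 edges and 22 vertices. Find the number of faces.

For a closed orientable surface of genus 3, χ = 2 − 2·3 = -4.
F = -4 − V + E = -4 − 22 + 52 = 26.

26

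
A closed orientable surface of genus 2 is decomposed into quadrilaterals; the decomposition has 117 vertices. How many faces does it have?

χ = 2 − 2·2 = -2, and every face is a square so 4F = 2E.
V − E + F = -2 with E = 4F/2 gives 117 − (4/2 − 1)·F = -2, so F = 119 and E = 238.

119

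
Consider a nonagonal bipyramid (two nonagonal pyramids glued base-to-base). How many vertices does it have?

11

A bipyramid over an n-gon has 2n triangular faces and n + 2 vertices: V = 9 + 2 = 11, E = 3·9 = 27, F = 2·9 = 18.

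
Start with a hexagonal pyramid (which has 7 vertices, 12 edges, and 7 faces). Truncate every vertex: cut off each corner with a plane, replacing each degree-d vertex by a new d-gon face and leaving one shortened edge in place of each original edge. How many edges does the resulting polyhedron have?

Truncation replaces each original edge-end by a new vertex, so V′ = 2E = 24.
Each original edge survives, and each old vertex of degree d contributes d new edges; summing degrees gives Σd = 2E, so E′ = E + 2E = 3E = 36.
Each original face survives and each original vertex becomes one new face: F′ = F + V = 14.

36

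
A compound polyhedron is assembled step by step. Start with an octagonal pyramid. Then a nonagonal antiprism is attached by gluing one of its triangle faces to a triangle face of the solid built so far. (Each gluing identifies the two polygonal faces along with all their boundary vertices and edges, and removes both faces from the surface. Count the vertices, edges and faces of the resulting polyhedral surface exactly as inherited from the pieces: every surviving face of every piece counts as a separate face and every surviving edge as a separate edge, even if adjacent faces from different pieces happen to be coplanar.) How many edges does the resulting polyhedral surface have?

An octagonal pyramid: V=9, E=16, F=9.
Attach a nonagonal antiprism (V=18, E=36, F=20) along a 3-gon: merge 3 vertices and 3 edges, delete both glued faces → V=24, E=49, F=27.
Check: V − E + F = 24 − 49 + 27 = 2.

49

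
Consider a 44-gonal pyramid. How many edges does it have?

88

A pyramid on an n-gon base has one n-gon and n triangles: V = 44 + 1 = 45, E = 2·44 = 88, F = 44 + 1 = 45.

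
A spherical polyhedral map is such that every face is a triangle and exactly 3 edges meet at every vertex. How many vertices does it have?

4

Each face has 3 edges and each edge borders two faces, so 2E = 3F.
Each vertex has degree 3, so 3V = 2E and hence V = 3F/3.
Euler: V − E + F = 2 ⇒ (3F/3) − (3F/2) + F = 2.
Multiply by 6: (6 − 9 + 6)F = 12, i.e. 3F = 12.
So F = 4, E = 3·4/2 = 6, V = 3·4/3 = 4.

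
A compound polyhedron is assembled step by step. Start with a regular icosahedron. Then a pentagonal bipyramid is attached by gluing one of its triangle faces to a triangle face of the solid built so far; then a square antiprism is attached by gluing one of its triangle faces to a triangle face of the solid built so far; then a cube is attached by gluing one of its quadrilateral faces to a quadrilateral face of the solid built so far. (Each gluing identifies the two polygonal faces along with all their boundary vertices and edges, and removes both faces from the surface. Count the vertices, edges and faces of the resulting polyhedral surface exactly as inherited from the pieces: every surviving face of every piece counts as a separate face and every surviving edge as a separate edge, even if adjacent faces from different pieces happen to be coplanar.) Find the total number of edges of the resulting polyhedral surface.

63

A regular icosahedron: V=12, E=30, F=20.
Attach a pentagonal bipyramid (V=7, E=15, F=10) along a 3-gon: merge 3 vertices and 3 edges, delete both glued faces → V=16, E=42, F=28.
Attach a square antiprism (V=8, E=16, F=10) along a 3-gon: merge 3 vertices and 3 edges, delete both glued faces → V=21, E=55, F=36.
Attach a cube (V=8, E=12, F=6) along a 4-gon: merge 4 vertices and 4 edges, delete both glued faces → V=25, E=63, F=40.
Check: V − E + F = 25 − 63 + 40 = 2.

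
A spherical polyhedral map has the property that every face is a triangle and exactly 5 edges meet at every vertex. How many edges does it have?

30

Each face has 3 edges and each edge borders two faces, so 2E = 3F.
Each vertex has degree 5, so 5V = 2E and hence V = 3F/5.
Euler: V − E + F = 2 ⇒ (3F/5) − (3F/2) + F = 2.
Multiply by 10: (6 − 15 + 10)F = 20, i.e. 1F = 20.
So F = 20, E = 3·20/2 = 30, V = 3·20/5 = 12.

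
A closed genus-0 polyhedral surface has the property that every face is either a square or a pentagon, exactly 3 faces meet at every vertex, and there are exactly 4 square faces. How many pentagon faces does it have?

Let x be the number of pentagons; then F = 4 + x.
Edge–face incidences: 2E = 4·4 + 5·x = 16 + 5x.
Every vertex has degree 3, so 3V = 2E.
Euler: V − E + F = 2 ⇒ (2E)/3 − E + (4 + x) = 2.
Multiply by 6: 2·(2E) − 3·(2E) + 6·(4 + x) = 12, i.e. 24 + 6x − (16 + 5x) = 12.
Collecting terms: x + 8 = 12, so x = 4.
Then 2E = 16 + 5·4 = 36, so E = 18, V = 2E/3 = 12, F = 4 + 4 = 8.

4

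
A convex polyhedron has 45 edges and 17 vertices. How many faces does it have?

Here V − E + F = 2.
F = 2 − V + E = 2 − 17 + 45 = 30.

30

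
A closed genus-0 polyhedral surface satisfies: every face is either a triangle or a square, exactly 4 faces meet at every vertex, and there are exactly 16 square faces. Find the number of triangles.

8

Let x be the number of triangles; then F = 16 + x.
Edge–face incidences: 2E = 4·16 + 3·x = 64 + 3x.
Every vertex has degree 4, so 4V = 2E.
Euler: V − E + F = 2 ⇒ (2E)/4 − E + (16 + x) = 2.
Multiply by 8: 2·(2E) − 4·(2E) + 8·(16 + x) = 16, i.e. 128 + 8x − 2·(64 + 3x) = 16.
Collecting terms: 2x = 16, so x = 8.
Then 2E = 64 + 3·8 = 88, so E = 44, V = 2E/4 = 22, F = 16 + 8 = 24.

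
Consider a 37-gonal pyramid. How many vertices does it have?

A pyramid on an n-gon base has one n-gon and n triangles: V = 37 + 1 = 38, E = 2·37 = 74, F = 37 + 1 = 38.
Check: V − E + F = 38 − 74 + 38 = 2.

38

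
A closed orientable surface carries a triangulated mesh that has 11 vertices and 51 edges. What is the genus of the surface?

4

Every face is a triangle and each edge borders two faces, so 3F = 2·51, giving F = 34.
χ = V − E + F = 11 − 51 + 34 = -6.
For a closed orientable surface χ = 2 − 2g, so g = (2 − (-6))/2 = 4.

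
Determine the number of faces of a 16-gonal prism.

A prism on an n-gon has two n-gon bases and n rectangular sides: V = 2·16 = 32, E = 3·16 = 48, F = 16 + 2 = 18.

18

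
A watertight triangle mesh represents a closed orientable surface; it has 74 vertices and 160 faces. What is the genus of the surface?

Every face is a triangle, so 2E = 3·160 = 480, giving E = 240.
χ = V − E + F = 74 − 240 + 160 = -6.
For a closed orientable surface χ = 2 − 2g, so g = (2 − (-6))/2 = 4.

4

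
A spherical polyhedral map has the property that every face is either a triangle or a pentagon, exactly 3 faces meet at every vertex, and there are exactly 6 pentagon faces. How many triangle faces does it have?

2

Let x be the number of triangles; then F = 6 + x.
Edge–face incidences: 2E = 5·6 + 3·x = 30 + 3x.
Every vertex has degree 3, so 3V = 2E.
Euler: V − E + F = 2 ⇒ (2E)/3 − E + (6 + x) = 2.
Multiply by 6: 2·(2E) − 3·(2E) + 6·(6 + x) = 12, i.e. 36 + 6x − (30 + 3x) = 12.
Collecting terms: 3x + 6 = 12, so 3x = 6, so x = 2.
Then 2E = 30 + 3·2 = 36, so E = 18, V = 2E/3 = 12, F = 6 + 2 = 8.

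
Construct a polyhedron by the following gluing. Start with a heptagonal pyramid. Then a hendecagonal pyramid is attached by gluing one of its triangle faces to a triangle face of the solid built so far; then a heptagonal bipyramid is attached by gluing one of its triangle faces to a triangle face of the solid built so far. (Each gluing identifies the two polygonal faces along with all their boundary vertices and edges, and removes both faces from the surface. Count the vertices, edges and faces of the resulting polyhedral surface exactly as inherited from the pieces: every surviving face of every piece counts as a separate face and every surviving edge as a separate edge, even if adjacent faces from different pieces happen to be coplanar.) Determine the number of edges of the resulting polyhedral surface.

51

A heptagonal pyramid: V=8, E=14, F=8.
Attach a hendecagonal pyramid (V=12, E=22, F=12) along a 3-gon: merge 3 vertices and 3 edges, delete both glued faces → V=17, E=33, F=18.
Attach a heptagonal bipyramid (V=9, E=21, F=14) along a 3-gon: merge 3 vertices and 3 edges, delete both glued faces → V=23, E=51, F=30.
Check: V − E + F = 23 − 51 + 30 = 2.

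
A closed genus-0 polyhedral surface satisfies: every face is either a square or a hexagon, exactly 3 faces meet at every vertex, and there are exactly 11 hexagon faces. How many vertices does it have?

Let x be the number of squares; then F = 11 + x.
Edge–face incidences: 2E = 6·11 + 4·x = 66 + 4x.
Every vertex has degree 3, so 3V = 2E.
Euler: V − E + F = 2 ⇒ (2E)/3 − E + (11 + x) = 2.
Multiply by 6: 2·(2E) − 3·(2E) + 6·(11 + x) = 12, i.e. 66 + 6x − (66 + 4x) = 12.
Collecting terms: 2x = 12, so x = 6.
Then 2E = 66 + 4·6 = 90, so E = 45, V = 2E/3 = 30, F = 11 + 6 = 17.

30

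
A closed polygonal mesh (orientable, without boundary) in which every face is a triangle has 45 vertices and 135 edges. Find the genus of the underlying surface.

Every face is a triangle and each edge borders two faces, so 3F = 2·135, giving F = 90.
χ = V − E + F = 45 − 135 + 90 = 0.
For a closed orientable surface χ = 2 − 2g, so g = (2 − (0))/2 = 1.

1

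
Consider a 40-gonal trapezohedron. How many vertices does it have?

82

The n-trapezohedron (dual of the n-antiprism) has V = 2·40 + 2 = 82, E = 4·40 = 160, F = 2·40 = 80.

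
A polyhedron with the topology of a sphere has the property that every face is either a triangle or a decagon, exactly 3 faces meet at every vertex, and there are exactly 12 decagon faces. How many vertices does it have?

Let x be the number of triangles; then F = 12 + x.
Edge–face incidences: 2E = 10·12 + 3·x = 120 + 3x.
Every vertex has degree 3, so 3V = 2E.
Euler: V − E + F = 2 ⇒ (2E)/3 − E + (12 + x) = 2.
Multiply by 6: 2·(2E) − 3·(2E) + 6·(12 + x) = 12, i.e. 72 + 6x − (120 + 3x) = 12.
Collecting terms: 3x − 48 = 12, so 3x = 60, so x = 20.
Then 2E = 120 + 3·20 = 180, so E = 90, V = 2E/3 = 60, F = 12 + 20 = 32.

60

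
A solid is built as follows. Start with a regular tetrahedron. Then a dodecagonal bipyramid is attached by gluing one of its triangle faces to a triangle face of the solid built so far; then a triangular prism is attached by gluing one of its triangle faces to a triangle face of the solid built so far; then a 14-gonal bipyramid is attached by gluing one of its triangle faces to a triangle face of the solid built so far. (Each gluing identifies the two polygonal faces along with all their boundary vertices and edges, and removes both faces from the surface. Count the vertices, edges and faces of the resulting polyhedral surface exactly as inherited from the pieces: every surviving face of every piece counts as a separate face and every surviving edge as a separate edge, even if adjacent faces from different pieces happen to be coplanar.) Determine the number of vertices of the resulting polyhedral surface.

31

A regular tetrahedron: V=4, E=6, F=4.
Attach a dodecagonal bipyramid (V=14, E=36, F=24) along a 3-gon: merge 3 vertices and 3 edges, delete both glued faces → V=15, E=39, F=26.
Attach a triangular prism (V=6, E=9, F=5) along a 3-gon: merge 3 vertices and 3 edges, delete both glued faces → V=18, E=45, F=29.
Attach a 14-gonal bipyramid (V=16, E=42, F=28) along a 3-gon: merge 3 vertices and 3 edges, delete both glued faces → V=31, E=84, F=55.
Check: V − E + F = 31 − 84 + 55 = 2.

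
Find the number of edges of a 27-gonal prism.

81

A prism on an n-gon has two n-gon bases and n rectangular sides: V = 2·27 = 54, E = 3·27 = 81, F = 27 + 2 = 29.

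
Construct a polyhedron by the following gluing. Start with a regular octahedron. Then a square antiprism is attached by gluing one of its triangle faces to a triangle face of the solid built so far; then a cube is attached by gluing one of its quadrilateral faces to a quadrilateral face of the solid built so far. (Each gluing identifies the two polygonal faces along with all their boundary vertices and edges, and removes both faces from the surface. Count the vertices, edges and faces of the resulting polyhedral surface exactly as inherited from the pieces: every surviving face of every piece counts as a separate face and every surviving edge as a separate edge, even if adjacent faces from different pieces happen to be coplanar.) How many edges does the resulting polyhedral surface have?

33

A regular octahedron: V=6, E=12, F=8.
Attach a square antiprism (V=8, E=16, F=10) along a 3-gon: merge 3 vertices and 3 edges, delete both glued faces → V=11, E=25, F=16.
Attach a cube (V=8, E=12, F=6) along a 4-gon: merge 4 vertices and 4 edges, delete both glued faces → V=15, E=33, F=20.
Check: V − E + F = 15 − 33 + 20 = 2.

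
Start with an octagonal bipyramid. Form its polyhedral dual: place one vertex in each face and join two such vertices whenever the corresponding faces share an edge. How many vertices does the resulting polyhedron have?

16

The base solid has V = 10, E = 24, F = 16.
The dual swaps V and F and preserves E: V′ = F = 16, E′ = E = 24, F′ = V = 10.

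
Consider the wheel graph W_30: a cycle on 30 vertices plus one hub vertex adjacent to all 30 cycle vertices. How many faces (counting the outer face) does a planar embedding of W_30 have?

31

W_30 has V = 30 + 1 = 31 vertices and E = 2·30 = 60 edges.
By Euler's formula F = 2 − V + E = 2 − 31 + 60 = 31.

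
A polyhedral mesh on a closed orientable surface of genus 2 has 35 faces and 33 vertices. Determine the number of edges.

70

For a closed orientable surface of genus 2, χ = 2 − 2·2 = -2.
E = V + F − (-2) = 33 + 35 − (-2) = 70.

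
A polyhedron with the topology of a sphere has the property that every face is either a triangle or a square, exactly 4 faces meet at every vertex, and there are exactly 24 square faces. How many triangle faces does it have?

8

Let x be the number of triangles; then F = 24 + x.
Edge–face incidences: 2E = 4·24 + 3·x = 96 + 3x.
Every vertex has degree 4, so 4V = 2E.
Euler: V − E + F = 2 ⇒ (2E)/4 − E + (24 + x) = 2.
Multiply by 8: 2·(2E) − 4·(2E) + 8·(24 + x) = 16, i.e. 192 + 8x − 2·(96 + 3x) = 16.
Collecting terms: 2x = 16, so x = 8.
Then 2E = 96 + 3·8 = 120, so E = 60, V = 2E/4 = 30, F = 24 + 8 = 32.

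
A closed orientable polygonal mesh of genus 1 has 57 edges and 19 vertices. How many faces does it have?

38

For a closed orientable surface of genus 1, χ = 2 − 2·1 = 0.
F = 0 − V + E = 0 − 19 + 57 = 38.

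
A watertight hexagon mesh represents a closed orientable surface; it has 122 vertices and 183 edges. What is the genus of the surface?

Every face is a hexagon and each edge borders two faces, so 6F = 2·183, giving F = 61.
χ = V − E + F = 122 − 183 + 61 = 0.
For a closed orientable surface χ = 2 − 2g, so g = (2 − (0))/2 = 1.

1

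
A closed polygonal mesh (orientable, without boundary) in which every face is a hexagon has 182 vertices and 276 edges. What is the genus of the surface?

Every face is a hexagon and each edge borders two faces, so 6F = 2·276, giving F = 92.
χ = V − E + F = 182 − 276 + 92 = -2.
For a closed orientable surface χ = 2 − 2g, so g = (2 − (-2))/2 = 2.

2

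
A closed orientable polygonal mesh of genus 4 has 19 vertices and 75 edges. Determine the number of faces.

50

For a closed orientable surface of genus 4, χ = 2 − 2·4 = -6.
F = -6 − V + E = -6 − 19 + 75 = 50.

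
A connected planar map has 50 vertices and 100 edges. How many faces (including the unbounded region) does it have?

Euler's formula for a connected plane graph: V − E + F = 2, so F = 2 − 50 + 100 = 52.

52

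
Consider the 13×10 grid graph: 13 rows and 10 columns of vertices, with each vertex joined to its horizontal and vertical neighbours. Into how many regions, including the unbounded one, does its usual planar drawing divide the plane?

The grid has V = 13·10 = 130 vertices and E = 13·9 + 10·12 = 237 edges.
F = 2 − V + E = 2 − 130 + 237 = 109.

109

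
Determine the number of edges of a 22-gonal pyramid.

44

A pyramid on an n-gon base has one n-gon and n triangles: V = 22 + 1 = 23, E = 2·22 = 44, F = 22 + 1 = 23.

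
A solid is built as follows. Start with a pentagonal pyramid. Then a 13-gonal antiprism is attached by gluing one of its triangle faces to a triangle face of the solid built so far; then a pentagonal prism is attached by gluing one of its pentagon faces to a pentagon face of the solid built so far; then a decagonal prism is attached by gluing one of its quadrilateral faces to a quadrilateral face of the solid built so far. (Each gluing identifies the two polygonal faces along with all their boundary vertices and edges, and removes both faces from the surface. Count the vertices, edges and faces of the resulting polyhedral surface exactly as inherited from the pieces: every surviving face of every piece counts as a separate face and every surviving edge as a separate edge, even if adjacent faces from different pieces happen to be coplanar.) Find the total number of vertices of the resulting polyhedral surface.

50

A pentagonal pyramid: V=6, E=10, F=6.
Attach a 13-gonal antiprism (V=26, E=52, F=28) along a 3-gon: merge 3 vertices and 3 edges, delete both glued faces → V=29, E=59, F=32.
Attach a pentagonal prism (V=10, E=15, F=7) along a 5-gon: merge 5 vertices and 5 edges, delete both glued faces → V=34, E=69, F=37.
Attach a decagonal prism (V=20, E=30, F=12) along a 4-gon: merge 4 vertices and 4 edges, delete both glued faces → V=50, E=95, F=47.
Check: V − E + F = 50 − 95 + 47 = 2.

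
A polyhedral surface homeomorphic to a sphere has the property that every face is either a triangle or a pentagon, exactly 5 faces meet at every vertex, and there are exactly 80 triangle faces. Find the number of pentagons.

Let x be the number of pentagons; then F = 80 + x.
Edge–face incidences: 2E = 3·80 + 5·x = 240 + 5x.
Every vertex has degree 5, so 5V = 2E.
Euler: V − E + F = 2 ⇒ (2E)/5 − E + (80 + x) = 2.
Multiply by 10: 2·(2E) − 5·(2E) + 10·(80 + x) = 20, i.e. 800 + 10x − 3·(240 + 5x) = 20.
Collecting terms: −5x + 80 = 20, so −5x = −60, so x = 12.
Then 2E = 240 + 5·12 = 300, so E = 150, V = 2E/5 = 60, F = 80 + 12 = 92.

12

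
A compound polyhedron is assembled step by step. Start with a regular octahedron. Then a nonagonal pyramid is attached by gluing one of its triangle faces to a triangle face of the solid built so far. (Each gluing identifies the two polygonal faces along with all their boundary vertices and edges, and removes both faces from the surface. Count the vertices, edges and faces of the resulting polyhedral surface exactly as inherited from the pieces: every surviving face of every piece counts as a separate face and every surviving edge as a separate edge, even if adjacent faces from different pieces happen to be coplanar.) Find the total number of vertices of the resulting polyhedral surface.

A regular octahedron: V=6, E=12, F=8.
Attach a nonagonal pyramid (V=10, E=18, F=10) along a 3-gon: merge 3 vertices and 3 edges, delete both glued faces → V=13, E=27, F=16.
Check: V − E + F = 13 − 27 + 16 = 2.

13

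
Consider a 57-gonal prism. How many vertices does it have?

A prism on an n-gon has two n-gon bases and n rectangular sides: V = 2·57 = 114, E = 3·57 = 171, F = 57 + 2 = 59.
Check: V − E + F = 114 − 171 + 59 = 2.

114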